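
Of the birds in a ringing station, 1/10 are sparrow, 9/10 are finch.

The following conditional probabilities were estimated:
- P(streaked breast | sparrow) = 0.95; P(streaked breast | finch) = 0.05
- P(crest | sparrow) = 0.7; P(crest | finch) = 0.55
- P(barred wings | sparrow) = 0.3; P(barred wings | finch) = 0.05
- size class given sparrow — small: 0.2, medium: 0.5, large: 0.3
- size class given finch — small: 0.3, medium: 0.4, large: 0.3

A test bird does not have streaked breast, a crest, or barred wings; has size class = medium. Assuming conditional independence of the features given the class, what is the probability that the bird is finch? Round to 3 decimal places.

sparrow: 0.1 × (1−0.95) × (1−0.7) × (1−0.3) × 0.5 = 0.000525
finch: 0.9 × (1−0.05) × (1−0.55) × (1−0.05) × 0.4 = 0.146205
P(finch | x) = 0.146205 / 0.14673 ≈ 0.996

0.996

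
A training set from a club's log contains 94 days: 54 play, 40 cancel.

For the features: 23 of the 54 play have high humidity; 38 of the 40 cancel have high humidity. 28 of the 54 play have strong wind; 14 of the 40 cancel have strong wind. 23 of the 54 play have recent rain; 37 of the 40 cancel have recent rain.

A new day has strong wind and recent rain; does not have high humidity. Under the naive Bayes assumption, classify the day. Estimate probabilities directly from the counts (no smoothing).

play: (54/94) × (31/54) × (28/54) × (23/54) ≈ 0.0728337
cancel: (40/94) × (2/40) × (14/40) × (37/40) ≈ 0.0068883
Highest score → play.

play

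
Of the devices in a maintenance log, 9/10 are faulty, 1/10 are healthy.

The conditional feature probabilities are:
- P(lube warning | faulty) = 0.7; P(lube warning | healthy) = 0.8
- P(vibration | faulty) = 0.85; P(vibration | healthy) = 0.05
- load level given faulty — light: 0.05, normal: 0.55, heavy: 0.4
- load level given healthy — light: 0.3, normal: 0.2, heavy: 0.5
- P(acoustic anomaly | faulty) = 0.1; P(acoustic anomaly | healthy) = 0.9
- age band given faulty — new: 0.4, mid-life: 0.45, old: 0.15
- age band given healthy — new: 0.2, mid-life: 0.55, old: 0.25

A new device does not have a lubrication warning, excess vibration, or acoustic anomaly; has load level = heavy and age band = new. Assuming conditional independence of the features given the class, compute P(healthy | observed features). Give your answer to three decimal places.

faulty: 0.9 × (1−0.7) × (1−0.85) × 0.4 × (1−0.1) × 0.4 = 0.005832
healthy: 0.1 × (1−0.8) × (1−0.05) × 0.5 × (1−0.9) × 0.2 = 0.00019
P(healthy | x) = 0.00019 / 0.006022 ≈ 0.032

0.032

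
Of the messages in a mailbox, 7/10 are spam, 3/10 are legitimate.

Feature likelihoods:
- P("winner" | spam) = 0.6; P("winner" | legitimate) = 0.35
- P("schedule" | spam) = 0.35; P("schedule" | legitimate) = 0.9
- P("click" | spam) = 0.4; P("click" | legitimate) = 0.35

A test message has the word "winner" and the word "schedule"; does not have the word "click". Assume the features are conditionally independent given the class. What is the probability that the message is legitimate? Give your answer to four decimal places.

spam: 0.7 × 0.6 × 0.35 × (1−0.4) = 0.0882
legitimate: 0.3 × 0.35 × 0.9 × (1−0.35) = 0.061425
P(legitimate | x) = 0.061425 / 0.149625 ≈ 0.4105

0.4105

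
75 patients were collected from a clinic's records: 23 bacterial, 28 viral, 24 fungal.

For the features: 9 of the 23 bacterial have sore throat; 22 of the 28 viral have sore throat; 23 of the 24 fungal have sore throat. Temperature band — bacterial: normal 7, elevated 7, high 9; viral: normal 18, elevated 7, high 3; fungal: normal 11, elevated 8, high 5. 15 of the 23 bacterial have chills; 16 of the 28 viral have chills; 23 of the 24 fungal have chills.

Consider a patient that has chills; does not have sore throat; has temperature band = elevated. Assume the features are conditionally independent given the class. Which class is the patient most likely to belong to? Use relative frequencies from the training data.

bacterial: (23/75) × (14/23) × (7/23) × (15/23) ≈ 0.037051
viral: (28/75) × (6/28) × (7/28) × (16/28) ≈ 0.0114286
fungal: (24/75) × (1/24) × (8/24) × (23/24) ≈ 0.00425926
Highest score → bacterial.

bacterial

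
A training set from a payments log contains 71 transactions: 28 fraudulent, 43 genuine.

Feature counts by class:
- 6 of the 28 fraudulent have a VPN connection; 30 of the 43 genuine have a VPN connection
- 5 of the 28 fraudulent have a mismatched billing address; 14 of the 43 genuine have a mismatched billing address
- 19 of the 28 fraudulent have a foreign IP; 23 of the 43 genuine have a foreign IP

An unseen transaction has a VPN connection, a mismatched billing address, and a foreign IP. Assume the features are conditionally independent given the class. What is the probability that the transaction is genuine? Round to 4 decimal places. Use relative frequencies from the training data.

0.8778

fraudulent: (28/71) × (6/28) × (5/28) × (19/28) ≈ 0.01024
genuine: (43/71) × (30/43) × (14/43) × (23/43) ≈ 0.0735837
P(genuine | x) = 0.0735837 / 0.0838237 ≈ 0.8778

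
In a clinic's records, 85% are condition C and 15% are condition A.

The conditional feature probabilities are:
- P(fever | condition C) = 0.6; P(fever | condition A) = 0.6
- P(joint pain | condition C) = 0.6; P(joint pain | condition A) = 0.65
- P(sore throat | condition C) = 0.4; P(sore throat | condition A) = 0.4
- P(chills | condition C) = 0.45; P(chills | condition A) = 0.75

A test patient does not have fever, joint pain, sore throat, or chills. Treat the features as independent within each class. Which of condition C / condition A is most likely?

condition C

condition C: 0.85 × (1−0.6) × (1−0.6) × (1−0.4) × (1−0.45) = 0.04488
condition A: 0.15 × (1−0.6) × (1−0.65) × (1−0.4) × (1−0.75) = 0.00315
Highest score → condition C.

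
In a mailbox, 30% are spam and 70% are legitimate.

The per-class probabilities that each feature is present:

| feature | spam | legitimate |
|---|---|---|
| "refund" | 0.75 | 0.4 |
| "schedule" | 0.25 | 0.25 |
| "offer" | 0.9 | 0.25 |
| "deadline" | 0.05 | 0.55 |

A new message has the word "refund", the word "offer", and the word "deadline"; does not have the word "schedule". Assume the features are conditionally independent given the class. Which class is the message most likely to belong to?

legitimate

spam: 0.3 × 0.75 × (1−0.25) × 0.9 × 0.05 = 0.00759375
legitimate: 0.7 × 0.4 × (1−0.25) × 0.25 × 0.55 = 0.028875
Highest score → legitimate.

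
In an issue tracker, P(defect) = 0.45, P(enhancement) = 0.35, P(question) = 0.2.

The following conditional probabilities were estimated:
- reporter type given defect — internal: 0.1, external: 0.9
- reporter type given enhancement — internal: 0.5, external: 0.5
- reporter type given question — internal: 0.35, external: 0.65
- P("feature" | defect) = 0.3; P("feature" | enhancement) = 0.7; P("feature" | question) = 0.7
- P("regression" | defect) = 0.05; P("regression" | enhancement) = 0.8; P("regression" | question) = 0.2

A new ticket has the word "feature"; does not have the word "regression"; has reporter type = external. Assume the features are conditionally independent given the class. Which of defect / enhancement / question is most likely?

defect: 0.45 × 0.9 × 0.3 × (1−0.05) = 0.115425
enhancement: 0.35 × 0.5 × 0.7 × (1−0.8) = 0.0245
question: 0.2 × 0.65 × 0.7 × (1−0.2) = 0.0728
Highest score → defect.

defect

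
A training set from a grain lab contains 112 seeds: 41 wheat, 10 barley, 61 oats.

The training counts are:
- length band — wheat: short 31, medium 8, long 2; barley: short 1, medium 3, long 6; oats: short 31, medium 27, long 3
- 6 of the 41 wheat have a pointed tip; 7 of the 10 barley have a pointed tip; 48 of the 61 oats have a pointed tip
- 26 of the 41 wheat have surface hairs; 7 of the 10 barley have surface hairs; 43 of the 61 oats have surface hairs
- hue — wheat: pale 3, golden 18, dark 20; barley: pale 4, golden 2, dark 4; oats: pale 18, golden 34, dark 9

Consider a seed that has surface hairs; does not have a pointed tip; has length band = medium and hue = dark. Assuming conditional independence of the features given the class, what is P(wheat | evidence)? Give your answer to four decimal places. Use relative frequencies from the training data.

0.7130

wheat: (41/112) × (8/41) × (35/41) × (26/41) × (20/41) ≈ 0.0188622
barley: (10/112) × (3/10) × (3/10) × (7/10) × (4/10) = 0.00225
oats: (61/112) × (27/61) × (13/61) × (43/61) × (9/61) ≈ 0.00534331
P(wheat | x) = 0.0188622 / 0.02645551 ≈ 0.7130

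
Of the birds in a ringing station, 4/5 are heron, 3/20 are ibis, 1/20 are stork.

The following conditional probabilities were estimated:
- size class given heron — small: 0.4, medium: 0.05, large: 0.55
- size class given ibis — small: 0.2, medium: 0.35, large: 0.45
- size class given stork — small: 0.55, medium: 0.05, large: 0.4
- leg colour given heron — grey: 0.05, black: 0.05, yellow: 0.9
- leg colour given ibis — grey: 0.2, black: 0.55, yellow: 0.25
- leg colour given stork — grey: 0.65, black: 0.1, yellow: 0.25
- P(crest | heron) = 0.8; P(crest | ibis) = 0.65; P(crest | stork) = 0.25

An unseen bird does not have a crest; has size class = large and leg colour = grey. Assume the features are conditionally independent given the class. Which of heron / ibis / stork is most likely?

heron: 0.8 × 0.55 × 0.05 × (1−0.8) = 0.0044
ibis: 0.15 × 0.45 × 0.2 × (1−0.65) = 0.004725
stork: 0.05 × 0.4 × 0.65 × (1−0.25) = 0.00975
Highest score → stork.

stork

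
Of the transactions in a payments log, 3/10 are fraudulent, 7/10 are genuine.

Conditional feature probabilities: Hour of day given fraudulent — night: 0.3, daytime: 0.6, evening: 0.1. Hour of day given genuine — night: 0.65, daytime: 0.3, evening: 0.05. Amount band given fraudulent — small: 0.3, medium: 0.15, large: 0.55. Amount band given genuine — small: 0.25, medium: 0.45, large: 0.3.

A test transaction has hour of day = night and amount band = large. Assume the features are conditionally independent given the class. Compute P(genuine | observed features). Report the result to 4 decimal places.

0.7339

fraudulent: 0.3 × 0.3 × 0.55 = 0.0495
genuine: 0.7 × 0.65 × 0.3 = 0.1365
P(genuine | x) = 0.1365 / 0.186 ≈ 0.7339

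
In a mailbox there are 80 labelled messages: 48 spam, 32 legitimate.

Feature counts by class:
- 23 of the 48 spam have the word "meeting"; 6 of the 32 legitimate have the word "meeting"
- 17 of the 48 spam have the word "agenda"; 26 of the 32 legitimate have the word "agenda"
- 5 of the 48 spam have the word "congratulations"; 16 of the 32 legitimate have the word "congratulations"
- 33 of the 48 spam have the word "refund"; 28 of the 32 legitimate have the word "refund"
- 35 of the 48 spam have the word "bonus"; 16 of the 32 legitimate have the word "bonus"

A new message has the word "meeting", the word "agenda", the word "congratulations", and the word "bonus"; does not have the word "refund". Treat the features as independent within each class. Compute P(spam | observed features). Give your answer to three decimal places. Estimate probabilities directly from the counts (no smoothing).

0.559

spam: (48/80) × (23/48) × (17/48) × (5/48) × (15/48) × (35/48) ≈ 0.00241686
legitimate: (32/80) × (6/32) × (26/32) × (16/32) × (4/32) × (16/32) = 0.001904296875
P(spam | x) = 0.00241686 / 0.004321156875 ≈ 0.559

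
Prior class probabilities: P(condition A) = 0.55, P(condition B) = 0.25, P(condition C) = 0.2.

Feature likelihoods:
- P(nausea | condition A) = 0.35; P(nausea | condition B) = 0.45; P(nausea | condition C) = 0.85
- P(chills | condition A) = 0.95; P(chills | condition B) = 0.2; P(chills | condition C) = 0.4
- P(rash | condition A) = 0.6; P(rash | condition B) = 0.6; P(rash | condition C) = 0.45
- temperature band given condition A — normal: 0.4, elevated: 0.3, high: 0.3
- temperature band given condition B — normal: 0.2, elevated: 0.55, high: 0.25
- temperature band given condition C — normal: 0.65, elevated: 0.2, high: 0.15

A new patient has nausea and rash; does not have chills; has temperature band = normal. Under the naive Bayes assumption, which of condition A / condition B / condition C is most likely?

condition A: 0.55 × 0.35 × (1−0.95) × 0.6 × 0.4 = 0.00231
condition B: 0.25 × 0.45 × (1−0.2) × 0.6 × 0.2 = 0.0108
condition C: 0.2 × 0.85 × (1−0.4) × 0.45 × 0.65 = 0.029835
Highest score → condition C.

condition C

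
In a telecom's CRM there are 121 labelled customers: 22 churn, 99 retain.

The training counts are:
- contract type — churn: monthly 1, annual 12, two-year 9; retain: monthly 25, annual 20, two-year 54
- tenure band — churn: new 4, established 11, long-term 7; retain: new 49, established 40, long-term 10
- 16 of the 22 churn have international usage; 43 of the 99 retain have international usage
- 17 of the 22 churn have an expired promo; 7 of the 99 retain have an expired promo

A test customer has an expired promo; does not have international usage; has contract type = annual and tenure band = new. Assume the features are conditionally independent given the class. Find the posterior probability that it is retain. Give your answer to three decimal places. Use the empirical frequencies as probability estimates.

0.463

churn: (22/121) × (12/22) × (4/22) × (6/22) × (17/22) ≈ 0.00380004
retain: (99/121) × (20/99) × (49/99) × (56/99) × (7/99) ≈ 0.00327206
P(retain | x) = 0.00327206 / 0.0070721 ≈ 0.463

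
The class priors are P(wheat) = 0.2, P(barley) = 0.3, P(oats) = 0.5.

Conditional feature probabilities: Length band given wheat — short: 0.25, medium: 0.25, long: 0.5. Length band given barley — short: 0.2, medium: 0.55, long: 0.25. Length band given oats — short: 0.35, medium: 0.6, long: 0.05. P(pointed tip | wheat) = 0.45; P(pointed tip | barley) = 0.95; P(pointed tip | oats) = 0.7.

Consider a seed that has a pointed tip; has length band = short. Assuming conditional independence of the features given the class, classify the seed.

oats

wheat: 0.2 × 0.25 × 0.45 = 0.0225
barley: 0.3 × 0.2 × 0.95 = 0.057
oats: 0.5 × 0.35 × 0.7 = 0.1225
Highest score → oats.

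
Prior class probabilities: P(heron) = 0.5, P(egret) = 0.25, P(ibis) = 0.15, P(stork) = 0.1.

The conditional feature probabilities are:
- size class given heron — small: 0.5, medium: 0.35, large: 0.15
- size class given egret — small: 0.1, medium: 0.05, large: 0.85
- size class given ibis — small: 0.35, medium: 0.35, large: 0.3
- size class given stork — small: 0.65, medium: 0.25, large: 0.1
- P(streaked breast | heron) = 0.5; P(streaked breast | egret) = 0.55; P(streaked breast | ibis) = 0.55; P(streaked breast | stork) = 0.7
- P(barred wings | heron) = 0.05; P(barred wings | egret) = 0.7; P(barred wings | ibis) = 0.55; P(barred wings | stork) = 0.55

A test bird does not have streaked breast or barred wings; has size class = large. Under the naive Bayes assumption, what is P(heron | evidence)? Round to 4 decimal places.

heron: 0.5 × 0.15 × (1−0.5) × (1−0.05) = 0.035625
egret: 0.25 × 0.85 × (1−0.55) × (1−0.7) = 0.0286875
ibis: 0.15 × 0.3 × (1−0.55) × (1−0.55) = 0.0091125
stork: 0.1 × 0.1 × (1−0.7) × (1−0.55) = 0.00135
P(heron | x) = 0.035625 / 0.074775 ≈ 0.4764

0.4764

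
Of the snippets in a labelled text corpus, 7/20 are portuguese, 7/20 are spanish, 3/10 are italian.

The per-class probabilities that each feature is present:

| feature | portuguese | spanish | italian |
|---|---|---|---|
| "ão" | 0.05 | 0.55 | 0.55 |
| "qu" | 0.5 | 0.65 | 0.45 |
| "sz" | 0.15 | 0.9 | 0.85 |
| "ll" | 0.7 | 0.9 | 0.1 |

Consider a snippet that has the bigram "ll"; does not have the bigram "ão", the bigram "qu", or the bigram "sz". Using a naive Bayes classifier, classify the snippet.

portuguese

portuguese: 0.35 × (1−0.05) × (1−0.5) × (1−0.15) × 0.7 = 0.09891875
spanish: 0.35 × (1−0.55) × (1−0.65) × (1−0.9) × 0.9 = 0.00496125
italian: 0.3 × (1−0.55) × (1−0.45) × (1−0.85) × 0.1 = 0.00111375
Highest score → portuguese.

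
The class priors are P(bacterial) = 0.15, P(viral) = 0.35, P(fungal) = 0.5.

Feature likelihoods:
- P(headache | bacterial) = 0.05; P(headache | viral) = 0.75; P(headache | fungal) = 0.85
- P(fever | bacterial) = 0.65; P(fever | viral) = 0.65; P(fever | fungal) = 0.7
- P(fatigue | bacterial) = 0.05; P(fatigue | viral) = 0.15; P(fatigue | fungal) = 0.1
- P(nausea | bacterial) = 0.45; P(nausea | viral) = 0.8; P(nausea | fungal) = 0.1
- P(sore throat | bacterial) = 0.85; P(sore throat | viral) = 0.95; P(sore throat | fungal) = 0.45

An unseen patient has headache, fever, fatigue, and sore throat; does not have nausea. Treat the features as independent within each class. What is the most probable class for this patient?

fungal

bacterial: 0.15 × 0.05 × 0.65 × 0.05 × (1−0.45) × 0.85 = 0.000113953125
viral: 0.35 × 0.75 × 0.65 × 0.15 × (1−0.8) × 0.95 = 0.0048628125
fungal: 0.5 × 0.85 × 0.7 × 0.1 × (1−0.1) × 0.45 = 0.01204875
Highest score → fungal.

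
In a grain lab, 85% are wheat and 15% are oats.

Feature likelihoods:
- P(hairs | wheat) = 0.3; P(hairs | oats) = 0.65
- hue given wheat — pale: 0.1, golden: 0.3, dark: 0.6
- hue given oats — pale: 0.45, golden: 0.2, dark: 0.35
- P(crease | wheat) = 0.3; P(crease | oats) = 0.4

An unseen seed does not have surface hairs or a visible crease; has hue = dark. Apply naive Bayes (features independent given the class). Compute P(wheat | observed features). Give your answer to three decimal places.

0.958

wheat: 0.85 × (1−0.3) × 0.6 × (1−0.3) = 0.2499
oats: 0.15 × (1−0.65) × 0.35 × (1−0.4) = 0.011025
P(wheat | x) = 0.2499 / 0.260925 ≈ 0.958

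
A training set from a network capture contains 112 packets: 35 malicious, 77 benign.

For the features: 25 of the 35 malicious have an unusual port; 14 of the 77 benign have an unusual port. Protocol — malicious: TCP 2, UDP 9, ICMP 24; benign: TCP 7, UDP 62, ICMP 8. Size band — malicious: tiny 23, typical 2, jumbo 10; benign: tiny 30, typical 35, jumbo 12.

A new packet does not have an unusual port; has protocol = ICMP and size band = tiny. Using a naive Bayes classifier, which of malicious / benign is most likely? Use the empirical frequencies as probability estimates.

malicious

malicious: (35/112) × (10/35) × (24/35) × (23/35) ≈ 0.0402332
benign: (77/112) × (63/77) × (8/77) × (30/77) ≈ 0.0227694
Highest score → malicious.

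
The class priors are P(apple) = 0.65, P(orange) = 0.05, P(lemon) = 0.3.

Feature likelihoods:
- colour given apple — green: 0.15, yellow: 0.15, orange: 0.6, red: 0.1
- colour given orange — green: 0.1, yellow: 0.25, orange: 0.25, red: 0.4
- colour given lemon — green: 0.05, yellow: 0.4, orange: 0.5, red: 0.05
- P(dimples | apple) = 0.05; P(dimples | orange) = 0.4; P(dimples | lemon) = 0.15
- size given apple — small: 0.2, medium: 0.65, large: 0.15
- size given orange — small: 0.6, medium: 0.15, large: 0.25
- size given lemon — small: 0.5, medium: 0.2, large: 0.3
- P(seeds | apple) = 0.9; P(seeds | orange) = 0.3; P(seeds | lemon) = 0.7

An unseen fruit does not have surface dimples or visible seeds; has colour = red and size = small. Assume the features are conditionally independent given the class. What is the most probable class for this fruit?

orange

apple: 0.65 × 0.1 × (1−0.05) × 0.2 × (1−0.9) = 0.001235
orange: 0.05 × 0.4 × (1−0.4) × 0.6 × (1−0.3) = 0.00504
lemon: 0.3 × 0.05 × (1−0.15) × 0.5 × (1−0.7) = 0.0019125
Highest score → orange.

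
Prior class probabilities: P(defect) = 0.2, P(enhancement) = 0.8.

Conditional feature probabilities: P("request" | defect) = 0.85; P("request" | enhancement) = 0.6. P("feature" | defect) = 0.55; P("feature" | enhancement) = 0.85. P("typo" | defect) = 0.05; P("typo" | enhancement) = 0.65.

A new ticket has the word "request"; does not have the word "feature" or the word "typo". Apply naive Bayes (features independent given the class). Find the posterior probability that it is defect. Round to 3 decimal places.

defect: 0.2 × 0.85 × (1−0.55) × (1−0.05) = 0.072675
enhancement: 0.8 × 0.6 × (1−0.85) × (1−0.65) = 0.0252
P(defect | x) = 0.072675 / 0.097875 ≈ 0.743

0.743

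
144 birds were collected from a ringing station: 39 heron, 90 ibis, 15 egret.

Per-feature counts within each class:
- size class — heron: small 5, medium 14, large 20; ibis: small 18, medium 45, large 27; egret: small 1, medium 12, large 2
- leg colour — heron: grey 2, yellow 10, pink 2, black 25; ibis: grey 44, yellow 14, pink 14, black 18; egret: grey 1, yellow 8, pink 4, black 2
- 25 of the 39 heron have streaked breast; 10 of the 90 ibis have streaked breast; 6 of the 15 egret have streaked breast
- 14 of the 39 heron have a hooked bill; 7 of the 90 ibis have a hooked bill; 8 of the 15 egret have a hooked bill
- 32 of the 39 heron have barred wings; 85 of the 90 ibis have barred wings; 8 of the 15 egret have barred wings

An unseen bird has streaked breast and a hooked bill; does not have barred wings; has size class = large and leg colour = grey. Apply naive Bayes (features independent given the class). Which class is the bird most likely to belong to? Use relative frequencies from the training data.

heron

heron: (39/144) × (20/39) × (2/39) × (25/39) × (14/39) × (7/39) ≈ 0.000294175
ibis: (90/144) × (27/90) × (44/90) × (10/90) × (7/90) × (5/90) ≈ 0.0000440101
egret: (15/144) × (2/15) × (1/15) × (6/15) × (8/15) × (7/15) ≈ 0.0000921811
Highest score → heron.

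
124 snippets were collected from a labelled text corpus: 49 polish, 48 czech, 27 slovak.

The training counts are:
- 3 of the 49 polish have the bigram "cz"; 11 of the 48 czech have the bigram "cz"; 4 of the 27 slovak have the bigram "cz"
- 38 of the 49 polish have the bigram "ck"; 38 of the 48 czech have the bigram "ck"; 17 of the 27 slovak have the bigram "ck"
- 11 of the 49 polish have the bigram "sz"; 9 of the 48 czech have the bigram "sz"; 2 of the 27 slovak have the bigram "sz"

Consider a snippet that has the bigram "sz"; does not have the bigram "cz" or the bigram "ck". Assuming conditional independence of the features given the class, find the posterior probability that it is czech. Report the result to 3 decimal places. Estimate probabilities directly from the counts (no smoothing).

0.329

polish: (49/124) × (46/49) × (11/49) × (11/49) ≈ 0.0186952
czech: (48/124) × (37/48) × (10/48) × (9/48) ≈ 0.0116557
slovak: (27/124) × (23/27) × (10/27) × (2/27) ≈ 0.00508872
P(czech | x) = 0.0116557 / 0.03543962 ≈ 0.329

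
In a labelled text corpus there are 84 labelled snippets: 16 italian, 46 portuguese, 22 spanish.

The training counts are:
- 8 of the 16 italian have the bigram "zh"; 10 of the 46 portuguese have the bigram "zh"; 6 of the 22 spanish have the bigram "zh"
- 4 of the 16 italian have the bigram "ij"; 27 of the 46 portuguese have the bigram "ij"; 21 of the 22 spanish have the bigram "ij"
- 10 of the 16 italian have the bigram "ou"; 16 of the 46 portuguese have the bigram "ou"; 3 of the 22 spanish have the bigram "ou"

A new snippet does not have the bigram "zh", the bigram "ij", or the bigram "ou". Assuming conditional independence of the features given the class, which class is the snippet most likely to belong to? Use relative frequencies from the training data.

portuguese

italian: (16/84) × (8/16) × (12/16) × (6/16) ≈ 0.0267857
portuguese: (46/84) × (36/46) × (19/46) × (30/46) ≈ 0.115447
spanish: (22/84) × (16/22) × (1/22) × (19/22) ≈ 0.00747737
Highest score → portuguese.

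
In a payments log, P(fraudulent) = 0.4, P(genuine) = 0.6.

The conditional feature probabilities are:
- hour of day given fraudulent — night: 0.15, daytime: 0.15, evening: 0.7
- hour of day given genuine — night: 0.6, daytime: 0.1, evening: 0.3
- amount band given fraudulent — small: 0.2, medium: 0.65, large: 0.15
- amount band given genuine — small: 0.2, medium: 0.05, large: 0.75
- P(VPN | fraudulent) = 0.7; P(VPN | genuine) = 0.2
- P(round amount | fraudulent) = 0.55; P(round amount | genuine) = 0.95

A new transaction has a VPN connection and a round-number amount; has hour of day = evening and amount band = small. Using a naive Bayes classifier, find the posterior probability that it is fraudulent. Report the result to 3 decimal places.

0.759

fraudulent: 0.4 × 0.7 × 0.2 × 0.7 × 0.55 = 0.02156
genuine: 0.6 × 0.3 × 0.2 × 0.2 × 0.95 = 0.00684
P(fraudulent | x) = 0.02156 / 0.0284 ≈ 0.759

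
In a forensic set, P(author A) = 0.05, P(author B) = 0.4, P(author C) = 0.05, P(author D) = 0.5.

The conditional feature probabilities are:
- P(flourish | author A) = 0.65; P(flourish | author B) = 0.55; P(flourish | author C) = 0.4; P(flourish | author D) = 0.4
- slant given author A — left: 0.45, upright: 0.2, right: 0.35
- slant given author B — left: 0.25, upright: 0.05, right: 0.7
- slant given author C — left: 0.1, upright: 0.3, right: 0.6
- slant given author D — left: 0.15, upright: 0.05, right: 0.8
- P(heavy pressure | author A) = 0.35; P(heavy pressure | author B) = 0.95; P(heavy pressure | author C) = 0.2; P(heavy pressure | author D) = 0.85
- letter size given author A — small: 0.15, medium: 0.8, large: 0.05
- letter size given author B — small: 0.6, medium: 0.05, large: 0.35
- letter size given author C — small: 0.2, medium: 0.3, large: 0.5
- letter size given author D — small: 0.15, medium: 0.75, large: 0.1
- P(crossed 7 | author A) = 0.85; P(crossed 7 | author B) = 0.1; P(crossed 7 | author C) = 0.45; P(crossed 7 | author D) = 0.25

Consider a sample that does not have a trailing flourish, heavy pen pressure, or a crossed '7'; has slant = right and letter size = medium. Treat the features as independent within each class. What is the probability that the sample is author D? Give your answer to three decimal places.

author A: 0.05 × (1−0.65) × 0.35 × (1−0.35) × 0.8 × (1−0.85) = 0.00047775
author B: 0.4 × (1−0.55) × 0.7 × (1−0.95) × 0.05 × (1−0.1) = 0.0002835
author C: 0.05 × (1−0.4) × 0.6 × (1−0.2) × 0.3 × (1−0.45) = 0.002376
author D: 0.5 × (1−0.4) × 0.8 × (1−0.85) × 0.75 × (1−0.25) = 0.02025
P(author D | x) = 0.02025 / 0.02338725 ≈ 0.866

0.866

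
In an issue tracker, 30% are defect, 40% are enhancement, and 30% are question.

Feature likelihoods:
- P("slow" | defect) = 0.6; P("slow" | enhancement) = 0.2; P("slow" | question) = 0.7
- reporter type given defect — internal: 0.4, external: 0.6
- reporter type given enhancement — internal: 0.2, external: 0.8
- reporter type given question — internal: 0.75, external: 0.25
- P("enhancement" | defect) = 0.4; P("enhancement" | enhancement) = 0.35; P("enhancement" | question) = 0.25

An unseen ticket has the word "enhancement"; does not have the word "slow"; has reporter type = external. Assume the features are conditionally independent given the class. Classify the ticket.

defect: 0.3 × (1−0.6) × 0.6 × 0.4 = 0.0288
enhancement: 0.4 × (1−0.2) × 0.8 × 0.35 = 0.0896
question: 0.3 × (1−0.7) × 0.25 × 0.25 = 0.005625
Highest score → enhancement.

enhancement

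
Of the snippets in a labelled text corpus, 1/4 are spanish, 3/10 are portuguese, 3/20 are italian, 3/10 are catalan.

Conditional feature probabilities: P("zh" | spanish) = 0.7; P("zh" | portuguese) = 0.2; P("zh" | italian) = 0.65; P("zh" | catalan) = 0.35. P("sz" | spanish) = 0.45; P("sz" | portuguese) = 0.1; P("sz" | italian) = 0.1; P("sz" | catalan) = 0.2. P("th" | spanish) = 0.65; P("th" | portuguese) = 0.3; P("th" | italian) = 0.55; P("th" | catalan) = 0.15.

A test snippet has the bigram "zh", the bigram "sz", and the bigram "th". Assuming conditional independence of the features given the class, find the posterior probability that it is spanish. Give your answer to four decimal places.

0.8323

spanish: 0.25 × 0.7 × 0.45 × 0.65 = 0.0511875
portuguese: 0.3 × 0.2 × 0.1 × 0.3 = 0.0018
italian: 0.15 × 0.65 × 0.1 × 0.55 = 0.0053625
catalan: 0.3 × 0.35 × 0.2 × 0.15 = 0.00315
P(spanish | x) = 0.0511875 / 0.0615 ≈ 0.8323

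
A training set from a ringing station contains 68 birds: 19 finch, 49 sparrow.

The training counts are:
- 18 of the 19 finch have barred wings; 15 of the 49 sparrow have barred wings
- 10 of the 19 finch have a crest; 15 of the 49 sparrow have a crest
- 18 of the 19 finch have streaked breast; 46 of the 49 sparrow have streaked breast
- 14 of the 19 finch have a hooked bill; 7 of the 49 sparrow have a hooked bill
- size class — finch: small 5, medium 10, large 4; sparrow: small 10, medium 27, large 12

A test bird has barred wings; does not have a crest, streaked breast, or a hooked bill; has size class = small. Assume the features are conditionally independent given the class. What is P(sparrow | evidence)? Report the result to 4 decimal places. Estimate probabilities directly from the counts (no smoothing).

finch: (19/68) × (18/19) × (9/19) × (1/19) × (5/19) × (5/19) ≈ 0.000457016
sparrow: (49/68) × (15/49) × (34/49) × (3/49) × (42/49) × (10/49) ≈ 0.00163926
P(sparrow | x) = 0.00163926 / 0.002096276 ≈ 0.7820

0.7820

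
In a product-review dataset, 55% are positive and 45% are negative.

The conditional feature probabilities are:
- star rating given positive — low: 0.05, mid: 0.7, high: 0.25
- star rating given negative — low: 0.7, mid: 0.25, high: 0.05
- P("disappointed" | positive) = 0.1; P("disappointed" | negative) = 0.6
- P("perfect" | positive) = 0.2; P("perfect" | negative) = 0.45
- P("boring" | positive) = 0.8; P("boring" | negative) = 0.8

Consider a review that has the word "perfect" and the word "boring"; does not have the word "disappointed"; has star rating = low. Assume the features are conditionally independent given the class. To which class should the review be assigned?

positive: 0.55 × 0.05 × (1−0.1) × 0.2 × 0.8 = 0.00396
negative: 0.45 × 0.7 × (1−0.6) × 0.45 × 0.8 = 0.04536
Highest score → negative.

negative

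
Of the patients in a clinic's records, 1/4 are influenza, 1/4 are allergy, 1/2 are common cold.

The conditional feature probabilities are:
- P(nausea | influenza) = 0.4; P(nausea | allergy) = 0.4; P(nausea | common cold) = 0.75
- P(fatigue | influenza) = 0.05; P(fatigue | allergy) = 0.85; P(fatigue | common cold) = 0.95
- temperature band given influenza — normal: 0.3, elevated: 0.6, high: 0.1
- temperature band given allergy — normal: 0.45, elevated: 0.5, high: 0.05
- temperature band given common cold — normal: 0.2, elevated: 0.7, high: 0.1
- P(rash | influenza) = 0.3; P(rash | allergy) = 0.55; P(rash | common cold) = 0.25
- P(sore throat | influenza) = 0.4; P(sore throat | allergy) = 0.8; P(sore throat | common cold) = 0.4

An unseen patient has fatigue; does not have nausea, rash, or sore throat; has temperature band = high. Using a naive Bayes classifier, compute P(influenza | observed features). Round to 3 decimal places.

influenza: 0.25 × (1−0.4) × 0.05 × 0.1 × (1−0.3) × (1−0.4) = 0.000315
allergy: 0.25 × (1−0.4) × 0.85 × 0.05 × (1−0.55) × (1−0.8) = 0.00057375
common cold: 0.5 × (1−0.75) × 0.95 × 0.1 × (1−0.25) × (1−0.4) = 0.00534375
P(influenza | x) = 0.000315 / 0.0062325 ≈ 0.051

0.051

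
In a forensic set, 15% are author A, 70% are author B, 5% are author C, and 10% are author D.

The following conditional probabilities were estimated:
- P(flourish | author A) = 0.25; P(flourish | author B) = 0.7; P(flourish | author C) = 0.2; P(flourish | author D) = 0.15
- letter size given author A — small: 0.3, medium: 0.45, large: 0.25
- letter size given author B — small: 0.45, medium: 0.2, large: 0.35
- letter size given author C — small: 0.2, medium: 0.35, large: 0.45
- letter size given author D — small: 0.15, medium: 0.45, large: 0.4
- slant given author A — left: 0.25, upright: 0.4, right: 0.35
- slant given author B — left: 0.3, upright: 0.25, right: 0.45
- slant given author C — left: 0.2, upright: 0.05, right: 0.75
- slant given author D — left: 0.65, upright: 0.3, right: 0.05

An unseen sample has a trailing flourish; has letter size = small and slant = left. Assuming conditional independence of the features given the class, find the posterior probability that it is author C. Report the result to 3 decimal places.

author A: 0.15 × 0.25 × 0.3 × 0.25 = 0.0028125
author B: 0.7 × 0.7 × 0.45 × 0.3 = 0.06615
author C: 0.05 × 0.2 × 0.2 × 0.2 = 0.0004
author D: 0.1 × 0.15 × 0.15 × 0.65 = 0.0014625
P(author C | x) = 0.0004 / 0.070825 ≈ 0.006

0.006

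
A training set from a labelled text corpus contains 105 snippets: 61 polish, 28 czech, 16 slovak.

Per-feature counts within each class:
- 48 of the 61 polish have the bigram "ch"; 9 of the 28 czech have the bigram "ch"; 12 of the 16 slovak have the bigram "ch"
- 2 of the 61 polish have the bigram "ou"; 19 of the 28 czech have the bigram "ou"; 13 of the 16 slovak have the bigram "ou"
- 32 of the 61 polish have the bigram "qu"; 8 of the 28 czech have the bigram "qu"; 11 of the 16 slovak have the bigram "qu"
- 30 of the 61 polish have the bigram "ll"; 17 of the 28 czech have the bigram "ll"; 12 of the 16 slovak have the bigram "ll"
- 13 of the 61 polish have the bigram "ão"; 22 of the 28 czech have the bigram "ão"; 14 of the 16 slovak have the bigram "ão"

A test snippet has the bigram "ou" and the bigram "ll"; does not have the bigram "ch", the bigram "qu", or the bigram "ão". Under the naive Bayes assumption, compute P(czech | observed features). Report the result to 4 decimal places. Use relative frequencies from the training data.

polish: (61/105) × (13/61) × (2/61) × (29/61) × (30/61) × (48/61) ≈ 0.000746836
czech: (28/105) × (19/28) × (19/28) × (20/28) × (17/28) × (6/28) ≈ 0.0114108
slovak: (16/105) × (4/16) × (13/16) × (5/16) × (12/16) × (2/16) ≈ 0.000906808
P(czech | x) = 0.0114108 / 0.013064444 ≈ 0.8734

0.8734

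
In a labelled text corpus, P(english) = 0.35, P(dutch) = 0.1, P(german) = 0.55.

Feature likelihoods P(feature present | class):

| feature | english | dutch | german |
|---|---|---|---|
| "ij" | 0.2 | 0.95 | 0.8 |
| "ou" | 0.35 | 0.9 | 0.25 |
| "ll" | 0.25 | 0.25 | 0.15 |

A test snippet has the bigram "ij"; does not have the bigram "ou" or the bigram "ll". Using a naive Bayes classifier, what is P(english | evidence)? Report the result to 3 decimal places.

0.106

english: 0.35 × 0.2 × (1−0.35) × (1−0.25) = 0.034125
dutch: 0.1 × 0.95 × (1−0.9) × (1−0.25) = 0.007125
german: 0.55 × 0.8 × (1−0.25) × (1−0.15) = 0.2805
P(english | x) = 0.034125 / 0.32175 ≈ 0.106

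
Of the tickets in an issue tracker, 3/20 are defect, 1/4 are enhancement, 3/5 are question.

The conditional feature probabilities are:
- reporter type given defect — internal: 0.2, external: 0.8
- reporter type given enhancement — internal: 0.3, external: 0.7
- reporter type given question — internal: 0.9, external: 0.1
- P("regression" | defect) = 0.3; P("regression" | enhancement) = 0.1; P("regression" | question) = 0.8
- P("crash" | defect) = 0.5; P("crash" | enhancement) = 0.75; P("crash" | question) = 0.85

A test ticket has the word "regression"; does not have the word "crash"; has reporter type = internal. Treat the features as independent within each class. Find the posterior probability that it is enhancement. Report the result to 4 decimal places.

defect: 0.15 × 0.2 × 0.3 × (1−0.5) = 0.0045
enhancement: 0.25 × 0.3 × 0.1 × (1−0.75) = 0.001875
question: 0.6 × 0.9 × 0.8 × (1−0.85) = 0.0648
P(enhancement | x) = 0.001875 / 0.071175 ≈ 0.0263

0.0263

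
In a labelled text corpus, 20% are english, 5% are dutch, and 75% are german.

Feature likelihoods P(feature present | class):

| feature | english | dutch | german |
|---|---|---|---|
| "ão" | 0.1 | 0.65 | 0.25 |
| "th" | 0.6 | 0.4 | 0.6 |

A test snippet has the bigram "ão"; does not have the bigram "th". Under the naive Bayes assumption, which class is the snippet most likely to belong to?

english: 0.2 × 0.1 × (1−0.6) = 0.008
dutch: 0.05 × 0.65 × (1−0.4) = 0.0195
german: 0.75 × 0.25 × (1−0.6) = 0.075
Highest score → german.

german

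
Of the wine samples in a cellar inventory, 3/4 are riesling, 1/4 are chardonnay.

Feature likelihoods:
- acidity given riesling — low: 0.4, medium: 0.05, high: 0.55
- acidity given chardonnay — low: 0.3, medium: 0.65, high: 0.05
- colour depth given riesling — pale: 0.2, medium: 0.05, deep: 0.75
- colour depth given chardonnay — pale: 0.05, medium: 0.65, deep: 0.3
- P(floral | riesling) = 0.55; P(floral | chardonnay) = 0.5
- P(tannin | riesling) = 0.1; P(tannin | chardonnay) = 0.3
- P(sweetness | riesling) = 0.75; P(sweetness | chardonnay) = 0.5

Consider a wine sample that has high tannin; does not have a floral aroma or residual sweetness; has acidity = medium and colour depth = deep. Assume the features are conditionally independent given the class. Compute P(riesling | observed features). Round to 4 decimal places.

0.0796

riesling: 0.75 × 0.05 × 0.75 × (1−0.55) × 0.1 × (1−0.75) = 0.00031640625
chardonnay: 0.25 × 0.65 × 0.3 × (1−0.5) × 0.3 × (1−0.5) = 0.00365625
P(riesling | x) = 0.00031640625 / 0.00397265625 ≈ 0.0796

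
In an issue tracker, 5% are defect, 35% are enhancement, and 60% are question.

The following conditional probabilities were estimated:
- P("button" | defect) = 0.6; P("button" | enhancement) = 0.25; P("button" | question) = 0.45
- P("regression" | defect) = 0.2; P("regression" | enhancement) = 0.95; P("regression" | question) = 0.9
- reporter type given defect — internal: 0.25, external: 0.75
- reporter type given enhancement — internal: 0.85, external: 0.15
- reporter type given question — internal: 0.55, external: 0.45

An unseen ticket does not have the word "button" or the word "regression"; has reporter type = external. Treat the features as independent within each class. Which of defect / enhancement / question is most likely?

defect: 0.05 × (1−0.6) × (1−0.2) × 0.75 = 0.012
enhancement: 0.35 × (1−0.25) × (1−0.95) × 0.15 = 0.00196875
question: 0.6 × (1−0.45) × (1−0.9) × 0.45 = 0.01485
Highest score → question.

question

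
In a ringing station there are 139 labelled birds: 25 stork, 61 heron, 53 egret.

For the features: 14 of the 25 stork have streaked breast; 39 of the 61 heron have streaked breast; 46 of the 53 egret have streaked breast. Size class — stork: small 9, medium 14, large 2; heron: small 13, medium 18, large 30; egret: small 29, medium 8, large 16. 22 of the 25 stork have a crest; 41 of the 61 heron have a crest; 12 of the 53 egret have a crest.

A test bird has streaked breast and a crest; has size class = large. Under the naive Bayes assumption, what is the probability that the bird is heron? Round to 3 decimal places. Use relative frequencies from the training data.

stork: (25/139) × (14/25) × (2/25) × (22/25) ≈ 0.00709065
heron: (61/139) × (39/61) × (30/61) × (41/61) ≈ 0.092746
egret: (53/139) × (46/53) × (16/53) × (12/53) ≈ 0.02262
P(heron | x) = 0.092746 / 0.12245665 ≈ 0.757

0.757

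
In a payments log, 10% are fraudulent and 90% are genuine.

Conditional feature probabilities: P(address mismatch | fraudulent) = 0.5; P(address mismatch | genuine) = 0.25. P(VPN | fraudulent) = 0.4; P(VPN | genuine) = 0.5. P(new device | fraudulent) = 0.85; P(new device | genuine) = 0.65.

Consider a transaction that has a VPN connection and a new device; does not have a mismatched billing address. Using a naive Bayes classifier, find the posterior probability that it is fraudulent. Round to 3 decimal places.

fraudulent: 0.1 × (1−0.5) × 0.4 × 0.85 = 0.017
genuine: 0.9 × (1−0.25) × 0.5 × 0.65 = 0.219375
P(fraudulent | x) = 0.017 / 0.236375 ≈ 0.072

0.072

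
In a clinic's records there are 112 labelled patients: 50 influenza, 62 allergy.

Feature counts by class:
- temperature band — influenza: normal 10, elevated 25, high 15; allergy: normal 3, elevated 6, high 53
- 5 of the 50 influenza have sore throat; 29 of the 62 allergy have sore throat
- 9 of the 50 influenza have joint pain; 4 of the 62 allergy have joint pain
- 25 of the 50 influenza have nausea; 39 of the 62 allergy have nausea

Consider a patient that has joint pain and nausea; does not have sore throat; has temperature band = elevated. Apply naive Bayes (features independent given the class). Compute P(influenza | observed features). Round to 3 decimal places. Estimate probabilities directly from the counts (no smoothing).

influenza: (50/112) × (25/50) × (45/50) × (9/50) × (25/50) ≈ 0.0180804
allergy: (62/112) × (6/62) × (33/62) × (4/62) × (39/62) ≈ 0.00115717
P(influenza | x) = 0.0180804 / 0.01923757 ≈ 0.940

0.940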